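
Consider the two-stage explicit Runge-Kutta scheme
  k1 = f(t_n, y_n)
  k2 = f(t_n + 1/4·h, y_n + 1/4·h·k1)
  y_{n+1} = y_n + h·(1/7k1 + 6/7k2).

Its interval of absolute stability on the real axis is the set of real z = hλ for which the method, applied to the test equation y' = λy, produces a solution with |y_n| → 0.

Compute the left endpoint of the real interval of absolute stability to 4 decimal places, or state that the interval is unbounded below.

Set f=λy, z=hλ:
  k1=λy_n ⇒ h·k1=z·y_n;  k2=λ(1+1/4z)y_n ⇒ h·k2=z(1+1/4z)y_n
  y_{n+1}/y_n = 1 + 1/7z + 6/7z(1+1/4z) = 1 + z + 3/14z²
  R(z) = 1 + z + 3/14z².

Solve |R(x)|<1 on ℝ⁻.
x=-0.57: |R|=0.4996
R=1: x+3/14x²=0 ⇒ x=−14/3=-4.6667; min R=1−1/(4·3/14)=-0.1667>−1
Confirm numerically:
  x=-3.448: |R|=0.09958 <1
  x=-3.357: |R|=0.05788 <1
  x=-3.314: |R|=0.03941 <1
  x=-2.388: |R|=0.16603 <1
  x=-5.100: |R|=1.47357 >1
  x=-4.968: |R|=1.32079 >1
So |R|<1 on (-4.6667, 0).

z* = -4.6667.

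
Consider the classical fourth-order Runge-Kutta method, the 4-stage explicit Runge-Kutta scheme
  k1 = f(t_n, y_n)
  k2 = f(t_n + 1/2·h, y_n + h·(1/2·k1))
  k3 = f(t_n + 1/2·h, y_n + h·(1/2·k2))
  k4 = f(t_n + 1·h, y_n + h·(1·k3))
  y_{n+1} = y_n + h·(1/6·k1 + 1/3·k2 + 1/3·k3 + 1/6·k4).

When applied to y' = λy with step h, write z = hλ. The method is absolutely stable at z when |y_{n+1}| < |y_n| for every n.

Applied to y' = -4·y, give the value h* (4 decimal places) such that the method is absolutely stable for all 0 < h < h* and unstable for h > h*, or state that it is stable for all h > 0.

Test eqn y'=λy, z=hλ:
  order 4, 4-stage ⇒ R(z)=1+z+z^2/2+z^3/6+z^4/24
  (e.g. R(-1.24)=0.30954, |R|=0.30954)

Solve |R(x)|<1 on ℝ⁻.
x=-1.24: |R|=0.3095
|R(-3.14)|=1.6804 |R(-2.98)|=1.3355 |R(-2.7)|=0.8788
Bisect:
  x_lo=-3.1903 |R|=1.8032  x_hi=-0.1932 |R|=0.8243
  mid=-1.69175 |R|=0.27359 →hi
  mid=-2.44102 |R|=0.59346 →hi
  mid=-2.81565 |R|=1.04675 →lo
  mid=-2.62834 |R|=0.78802 →hi
  mid=-2.72200 |R|=0.90869 →hi
  mid=-2.76883 |R|=0.97545 →hi
  mid=-2.79224 |R|=1.01052 →lo
  mid=-2.78053 |R|=0.99285 →hi
  ...
  [-2.78547,-2.78529] ⇒ x*=-2.7853
Interval (-2.7853, 0).

(-2.7853,0); λ=-4 ⇒ h* = 0.6963.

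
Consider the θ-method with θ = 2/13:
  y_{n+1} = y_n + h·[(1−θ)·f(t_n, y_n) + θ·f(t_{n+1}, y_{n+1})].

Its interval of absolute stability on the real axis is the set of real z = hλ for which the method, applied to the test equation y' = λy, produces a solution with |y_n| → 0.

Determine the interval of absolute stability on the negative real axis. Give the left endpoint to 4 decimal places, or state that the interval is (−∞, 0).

On y'=λy, z=hλ:
  y_{n+1} = y_n + z·[11/13·y_n + 2/13·y_{n+1}] ⇒ (1 − 2/13z)y_{n+1} = (1 + 11/13z)y_n
  Hence R(z) = (1 + 11/13z)/(1 − 2/13z).

Solve |R(x)|<1 on ℝ⁻.
x=-1.79: |R|=0.4035
R=−1: 1+11/13x = −1+2/13x ⇒ -9/13x=2 ⇒ x=2/(-9/13)=-2.8889
Confirm numerically:
  x=-2.603: |R|=0.85867 <1
  x=-2.098: |R|=0.58607 <1
  x=-1.459: |R|=0.19154 <1
  x=-3.436: |R|=1.24779 >1
  x=-3.391: |R|=1.22844 >1
  x=-2.997: |R|=1.05123 >1
Interval (-2.8889, 0).

(-2.8889, 0).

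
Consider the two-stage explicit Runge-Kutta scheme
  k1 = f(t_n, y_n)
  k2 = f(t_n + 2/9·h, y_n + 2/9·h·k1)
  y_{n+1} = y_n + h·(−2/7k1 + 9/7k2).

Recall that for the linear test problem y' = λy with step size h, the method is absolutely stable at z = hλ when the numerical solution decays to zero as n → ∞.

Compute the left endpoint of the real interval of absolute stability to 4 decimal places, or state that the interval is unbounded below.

Set f=λy, z=hλ:
  k1=λy_n ⇒ h·k1=z·y_n;  k2=λ(1+2/9z)y_n ⇒ h·k2=z(1+2/9z)y_n
  y_{n+1}/y_n = 1 − 2/7z + 9/7z(1+2/9z) = 1 + z + 2/7z²
  R(z) = 1 + z + 2/7z².

Solve |R(x)|<1 on ℝ⁻.
x=-0.31: |R|=0.7175
R=1: x+2/7x²=0 ⇒ x=−7/2=-3.5000; min R=1−1/(4·2/7)=0.1250>−1
Confirm numerically:
  x=-3.417: |R|=0.91897 <1
  x=-2.941: |R|=0.53028 <1
  x=-2.306: |R|=0.21332 <1
  x=-3.907: |R|=1.45433 >1
  x=-3.791: |R|=1.31519 >1
Stable set (-3.5000, 0).

left endpoint -3.5000.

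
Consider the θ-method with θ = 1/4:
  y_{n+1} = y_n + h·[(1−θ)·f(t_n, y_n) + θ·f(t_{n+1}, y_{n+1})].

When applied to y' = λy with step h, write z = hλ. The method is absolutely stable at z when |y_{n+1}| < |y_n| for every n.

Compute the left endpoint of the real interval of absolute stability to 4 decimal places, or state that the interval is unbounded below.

On y'=λy, z=hλ:
  y_{n+1} = y_n + z·[3/4·y_n + 1/4·y_{n+1}] ⇒ (1 − 1/4z)y_{n+1} = (1 + 3/4z)y_n
  ⇒ R(z) = (1 + 3/4z)/(1 − 1/4z).

Find x<0 with |R(x)|<1.
x=-1.54: |R|=0.1119
R=−1: 1+3/4x = −1+1/4x ⇒ -1/2x=2 ⇒ x=2/(-1/2)=-4.0000
Confirm numerically:
  x=-3.249: |R|=0.79280 <1
  x=-2.756: |R|=0.63173 <1
  x=-2.482: |R|=0.53163 <1
  x=-4.577: |R|=1.13455 >1
  x=-4.051: |R|=1.01267 >1
So |R|<1 on (-4.0000, 0).

left endpoint -4.0000.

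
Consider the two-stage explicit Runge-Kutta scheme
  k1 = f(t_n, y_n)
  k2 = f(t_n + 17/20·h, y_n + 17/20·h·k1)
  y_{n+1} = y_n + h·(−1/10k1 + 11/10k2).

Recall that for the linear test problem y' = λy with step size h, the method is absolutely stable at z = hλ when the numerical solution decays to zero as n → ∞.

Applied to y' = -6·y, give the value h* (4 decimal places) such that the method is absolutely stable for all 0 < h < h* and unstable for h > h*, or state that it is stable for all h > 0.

(-1.0695,0); λ=-6 ⇒ h* = (200/187)/6 = 0.1783.

Set f=λy, z=hλ:
  k1=λy_n ⇒ h·k1=z·y_n;  k2=λ(1+17/20z)y_n ⇒ h·k2=z(1+17/20z)y_n
  y_{n+1}/y_n = 1 − 1/10z + 11/10z(1+17/20z) = 1 + z + 187/200z²
  Hence R(z) = 1 + z + 187/200z².

Need |R(x)|<1, x<0.
x=-1.11: |R|=1.0420
R=1: x+187/200x²=0 ⇒ x=−200/187=-1.0695; min R=1−1/(4·187/200)=0.7326>−1
Confirm numerically:
  x=-0.949: |R|=0.89306 <1
  x=-0.948: |R|=0.89229 <1
  x=-0.890: |R|=0.85061 <1
  x=-0.637: |R|=0.74239 <1
  x=-1.534: |R|=1.66620 >1
  x=-1.257: |R|=1.22035 >1
Interval (-1.0695, 0).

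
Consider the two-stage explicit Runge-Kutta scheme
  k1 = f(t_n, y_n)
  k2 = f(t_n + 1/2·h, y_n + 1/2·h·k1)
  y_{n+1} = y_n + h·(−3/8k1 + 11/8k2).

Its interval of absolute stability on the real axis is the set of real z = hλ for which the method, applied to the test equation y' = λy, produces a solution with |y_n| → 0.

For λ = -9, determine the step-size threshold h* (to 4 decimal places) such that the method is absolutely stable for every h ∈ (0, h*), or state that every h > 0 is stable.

On y'=λy, z=hλ:
  k1=λy_n ⇒ h·k1=z·y_n;  k2=λ(1+1/2z)y_n ⇒ h·k2=z(1+1/2z)y_n
  y_{n+1}/y_n = 1 − 3/8z + 11/8z(1+1/2z) = 1 + z + 11/16z²
  R(z) = 1 + z + 11/16z².

Boundary: |R(x)|=1, x<0.
x=-1.78: |R|=1.3983
R=1: x+11/16x²=0 ⇒ x=−16/11=-1.4545; min R=1−1/(4·11/16)=0.6364>−1
Confirm numerically:
  x=-1.124: |R|=0.74457 <1
  x=-1.058: |R|=0.71156 <1
  x=-0.835: |R|=0.64434 <1
  x=-0.670: |R|=0.63862 <1
  x=-1.756: |R|=1.36393 >1
  x=-1.718: |R|=1.31117 >1
So |R|<1 on (-1.4545, 0).

(-1.4545,0); λ=-9 ⇒ h* = (16/11)/9 = 0.1616.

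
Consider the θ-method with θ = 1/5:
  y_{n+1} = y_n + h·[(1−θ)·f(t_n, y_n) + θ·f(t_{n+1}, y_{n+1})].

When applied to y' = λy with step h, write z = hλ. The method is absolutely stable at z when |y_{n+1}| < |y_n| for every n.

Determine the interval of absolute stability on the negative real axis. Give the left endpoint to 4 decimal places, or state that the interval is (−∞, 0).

z∈(-3.3333,0).

With y'=λy (z=hλ):
  y_{n+1} = y_n + z·[4/5·y_n + 1/5·y_{n+1}] ⇒ (1 − 1/5z)y_{n+1} = (1 + 4/5z)y_n
  R(z) = (1 + 4/5z)/(1 − 1/5z).

Find x<0 with |R(x)|<1.
x=-1.46: |R|=0.1300
R=−1: 1+4/5x = −1+1/5x ⇒ -3/5x=2 ⇒ x=2/(-3/5)=-3.3333
Confirm numerically:
  x=-3.234: |R|=0.96381 <1
  x=-2.936: |R|=0.84980 <1
  x=-2.661: |R|=0.73672 <1
  x=-3.933: |R|=1.20139 >1
  x=-3.405: |R|=1.02558 >1
So |R|<1 on (-3.3333, 0).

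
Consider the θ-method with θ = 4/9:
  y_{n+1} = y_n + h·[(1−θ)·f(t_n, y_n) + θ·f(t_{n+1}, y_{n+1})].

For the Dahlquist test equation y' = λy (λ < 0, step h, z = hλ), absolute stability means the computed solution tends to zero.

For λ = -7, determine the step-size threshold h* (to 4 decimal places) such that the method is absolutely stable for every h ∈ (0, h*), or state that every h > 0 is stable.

Test eqn y'=λy, z=hλ:
  y_{n+1} = y_n + z·[5/9·y_n + 4/9·y_{n+1}] ⇒ (1 − 4/9z)y_{n+1} = (1 + 5/9z)y_n
  so R(z) = (1 + 5/9z)/(1 − 4/9z).

Boundary: |R(x)|=1, x<0.
x=-1.29: |R|=0.1801
R=−1: 1+5/9x = −1+4/9x ⇒ -1/9x=2 ⇒ x=2/(-1/9)=-18.0000
Confirm numerically:
  x=-16.330: |R|=0.97753 <1
  x=-14.113: |R|=0.94061 <1
  x=-8.754: |R|=0.78994 <1
  x=-18.389: |R|=1.00471 >1
  x=-18.175: |R|=1.00214 >1
So |R|<1 on (-18.0000, 0).

(-18.0000,0); λ=-7 ⇒ h* = (18)/7 = 2.5714.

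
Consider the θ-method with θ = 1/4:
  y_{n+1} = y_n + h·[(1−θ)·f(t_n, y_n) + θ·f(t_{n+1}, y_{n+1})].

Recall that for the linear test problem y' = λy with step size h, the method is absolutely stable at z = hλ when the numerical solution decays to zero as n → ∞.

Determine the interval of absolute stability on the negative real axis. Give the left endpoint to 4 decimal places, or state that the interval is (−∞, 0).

(-4.0000, 0).

Set f=λy, z=hλ:
  y_{n+1} = y_n + z·[3/4·y_n + 1/4·y_{n+1}] ⇒ (1 − 1/4z)y_{n+1} = (1 + 3/4z)y_n
  R(z) = (1 + 3/4z)/(1 − 1/4z).

Solve |R(x)|<1 on ℝ⁻.
x=-0.67: |R|=0.4261
R=−1: 1+3/4x = −1+1/4x ⇒ -1/2x=2 ⇒ x=2/(-1/2)=-4.0000
Confirm numerically:
  x=-3.669: |R|=0.91368 <1
  x=-2.798: |R|=0.64637 <1
  x=-2.550: |R|=0.55725 <1
  x=-2.281: |R|=0.45263 <1
  x=-4.598: |R|=1.13910 >1
  x=-4.154: |R|=1.03777 >1
  x=-4.116: |R|=1.02859 >1
Interval (-4.0000, 0).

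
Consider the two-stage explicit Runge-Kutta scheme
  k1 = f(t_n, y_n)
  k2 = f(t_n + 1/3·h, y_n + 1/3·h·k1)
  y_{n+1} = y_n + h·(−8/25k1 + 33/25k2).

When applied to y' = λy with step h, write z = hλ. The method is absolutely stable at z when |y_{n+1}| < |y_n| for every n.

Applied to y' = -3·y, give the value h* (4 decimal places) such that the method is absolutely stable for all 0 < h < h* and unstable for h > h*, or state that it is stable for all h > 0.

(-2.2727,0); λ=-3 ⇒ h* = (25/11)/3 = 0.7576.

On y'=λy, z=hλ:
  k1=λy_n ⇒ h·k1=z·y_n;  k2=λ(1+1/3z)y_n ⇒ h·k2=z(1+1/3z)y_n
  y_{n+1}/y_n = 1 − 8/25z + 33/25z(1+1/3z) = 1 + z + 11/25z²
  so R(z) = 1 + z + 11/25z².

Solve |R(x)|<1 on ℝ⁻.
x=-0.55: |R|=0.5831
R=1: x+11/25x²=0 ⇒ x=−25/11=-2.2727; min R=1−1/(4·11/25)=0.4318>−1
Confirm numerically:
  x=-1.865: |R|=0.66542 <1
  x=-1.533: |R|=0.50104 <1
  x=-1.470: |R|=0.48080 <1
  x=-2.787: |R|=1.63064 >1
  x=-2.396: |R|=1.12996 >1
So |R|<1 on (-2.2727, 0).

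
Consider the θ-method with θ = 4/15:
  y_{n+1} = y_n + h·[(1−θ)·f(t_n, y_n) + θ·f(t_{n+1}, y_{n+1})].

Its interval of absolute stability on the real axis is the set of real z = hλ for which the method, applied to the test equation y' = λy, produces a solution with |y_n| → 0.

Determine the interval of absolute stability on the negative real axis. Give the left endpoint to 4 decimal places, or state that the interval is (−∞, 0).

z∈(-4.2857,0).

With y'=λy (z=hλ):
  y_{n+1} = y_n + z·[11/15·y_n + 4/15·y_{n+1}] ⇒ (1 − 4/15z)y_{n+1} = (1 + 11/15z)y_n
  so R(z) = (1 + 11/15z)/(1 − 4/15z).

Solve |R(x)|<1 on ℝ⁻.
x=-1.33: |R|=0.0182
R=−1: 1+11/15x = −1+4/15x ⇒ -7/15x=2 ⇒ x=2/(-7/15)=-4.2857
Confirm numerically:
  x=-3.872: |R|=0.90501 <1
  x=-2.569: |R|=0.52457 <1
  x=-2.121: |R|=0.35475 <1
  x=-1.813: |R|=0.22214 <1
  x=-4.698: |R|=1.08540 >1
  x=-4.611: |R|=1.06808 >1
  x=-4.571: |R|=1.06000 >1
Interval (-4.2857, 0).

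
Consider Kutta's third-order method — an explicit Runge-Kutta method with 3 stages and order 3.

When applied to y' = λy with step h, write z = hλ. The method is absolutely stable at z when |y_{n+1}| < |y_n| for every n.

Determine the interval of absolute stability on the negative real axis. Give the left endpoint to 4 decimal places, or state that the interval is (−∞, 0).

z∈(-2.5127,0).

Set f=λy, z=hλ:
  order 3, 3-stage ⇒ R(z)=1+z+z^2/2+z^3/6
  (e.g. R(-1.16)=0.25265, |R|=0.25265)

Solve |R(x)|<1 on ℝ⁻.
x=-1.16: |R|=0.2527
|R(-2.13)|=0.4721 |R(-1.98)|=0.3135 |R(-1.38)|=0.1342
Bisect:
  x_lo=-2.8862 |R|=1.7282  x_hi=-0.1254 |R|=0.8821
  mid=-1.50580 |R|=0.05886 →hi
  mid=-2.19600 |R|=0.54980 →hi
  mid=-2.54110 |R|=1.04723 →lo
  mid=-2.36855 |R|=0.77814 →hi
  mid=-2.45482 |R|=0.90727 →hi
  mid=-2.49796 |R|=0.97586 →hi
  mid=-2.51953 |R|=1.01119 →lo
  mid=-2.50874 |R|=0.99343 →hi
  mid=-2.51414 |R|=1.00229 →lo
  ...
  [-2.51279,-2.51262] ⇒ x*=-2.5127
Interval (-2.5127, 0).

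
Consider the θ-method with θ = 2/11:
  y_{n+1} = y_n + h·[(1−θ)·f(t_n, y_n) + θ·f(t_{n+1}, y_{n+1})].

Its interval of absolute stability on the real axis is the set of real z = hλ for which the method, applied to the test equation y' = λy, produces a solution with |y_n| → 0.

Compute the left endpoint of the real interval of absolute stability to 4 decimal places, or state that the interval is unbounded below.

Test eqn y'=λy, z=hλ:
  y_{n+1} = y_n + z·[9/11·y_n + 2/11·y_{n+1}] ⇒ (1 − 2/11z)y_{n+1} = (1 + 9/11z)y_n
  so R(z) = (1 + 9/11z)/(1 − 2/11z).

Need |R(x)|<1, x<0.
x=-1.73: |R|=0.3160
R=−1: 1+9/11x = −1+2/11x ⇒ -7/11x=2 ⇒ x=2/(-7/11)=-3.1429
Confirm numerically:
  x=-2.717: |R|=0.81861 <1
  x=-2.222: |R|=0.58262 <1
  x=-1.561: |R|=0.21590 <1
  x=-1.381: |R|=0.10384 <1
  x=-3.629: |R|=1.18638 >1
  x=-3.382: |R|=1.09424 >1
  x=-3.337: |R|=1.07689 >1
Interval (-3.1429, 0).

z* = -3.1429.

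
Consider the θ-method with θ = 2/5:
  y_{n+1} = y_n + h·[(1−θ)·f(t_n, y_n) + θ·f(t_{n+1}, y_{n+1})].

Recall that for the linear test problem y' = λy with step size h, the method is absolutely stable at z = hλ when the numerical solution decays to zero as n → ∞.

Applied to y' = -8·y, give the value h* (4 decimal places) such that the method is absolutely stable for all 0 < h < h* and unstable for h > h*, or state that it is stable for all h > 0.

(-10.0000,0); λ=-8 ⇒ h* = (10)/8 = 1.2500.

With y'=λy (z=hλ):
  y_{n+1} = y_n + z·[3/5·y_n + 2/5·y_{n+1}] ⇒ (1 − 2/5z)y_{n+1} = (1 + 3/5z)y_n
  Hence R(z) = (1 + 3/5z)/(1 − 2/5z).

Find x<0 with |R(x)|<1.
x=-0.7: |R|=0.4531
R=−1: 1+3/5x = −1+2/5x ⇒ -1/5x=2 ⇒ x=2/(-1/5)=-10.0000
Confirm numerically:
  x=-8.745: |R|=0.94420 <1
  x=-7.236: |R|=0.85805 <1
  x=-6.736: |R|=0.82330 <1
  x=-10.495: |R|=1.01905 >1
  x=-10.330: |R|=1.01286 >1
Interval (-10.0000, 0).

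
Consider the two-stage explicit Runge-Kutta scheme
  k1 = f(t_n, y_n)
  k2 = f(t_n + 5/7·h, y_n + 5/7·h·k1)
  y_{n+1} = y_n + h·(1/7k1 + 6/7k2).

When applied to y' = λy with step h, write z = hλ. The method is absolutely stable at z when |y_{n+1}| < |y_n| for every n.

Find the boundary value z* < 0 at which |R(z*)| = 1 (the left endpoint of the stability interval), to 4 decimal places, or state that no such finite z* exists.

left endpoint -1.6333.

Test eqn y'=λy, z=hλ:
  k1=λy_n ⇒ h·k1=z·y_n;  k2=λ(1+5/7z)y_n ⇒ h·k2=z(1+5/7z)y_n
  y_{n+1}/y_n = 1 + 1/7z + 6/7z(1+5/7z) = 1 + z + 30/49z²
  ⇒ R(z) = 1 + z + 30/49z².

Boundary: |R(x)|=1, x<0.
x=-1.16: |R|=0.6638
R=1: x+30/49x²=0 ⇒ x=−49/30=-1.6333; min R=1−1/(4·30/49)=0.5917>−1
Confirm numerically:
  x=-1.571: |R|=0.94005 <1
  x=-1.202: |R|=0.68257 <1
  x=-0.929: |R|=0.59939 <1
  x=-0.808: |R|=0.59171 <1
  x=-2.204: |R|=1.77005 >1
  x=-2.162: |R|=1.69978 >1
  x=-2.099: |R|=1.59843 >1
Stable set (-1.6333, 0).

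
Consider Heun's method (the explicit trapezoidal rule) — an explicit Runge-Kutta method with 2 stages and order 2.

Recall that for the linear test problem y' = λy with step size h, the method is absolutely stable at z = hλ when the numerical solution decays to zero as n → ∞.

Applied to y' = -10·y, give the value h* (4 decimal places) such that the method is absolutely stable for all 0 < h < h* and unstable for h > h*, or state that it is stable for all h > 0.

(-2.0000,0); λ=-10 ⇒ h* = 0.2000.

Set f=λy, z=hλ:
  order 2, 2-stage ⇒ R(z)=1+z+z^2/2
  (e.g. R(-1.4)=0.58000, |R|=0.58000)

Solve |R(x)|<1 on ℝ⁻.
x=-1.4: |R|=0.5800
|R(-2.38)|=1.4522 |R(-1.95)|=0.9512 |R(-1.37)|=0.5685
Bisect:
  x_lo=-2.4816 |R|=1.5976  x_hi=-0.1574 |R|=0.8550
  mid=-1.31950 |R|=0.55104 →hi
  mid=-1.90057 |R|=0.90551 →hi
  mid=-2.19111 |R|=1.20937 →lo
  mid=-2.04584 |R|=1.04689 →lo
  mid=-1.97321 |R|=0.97356 →hi
  mid=-2.00952 |R|=1.00957 →lo
  mid=-1.99136 |R|=0.99140 →hi
  mid=-2.00044 |R|=1.00044 →lo
  mid=-1.99590 |R|=0.99591 →hi
  ...
  [-2.00002,-1.99988] ⇒ x*=-2.0000
So |R|<1 on (-2.0000, 0).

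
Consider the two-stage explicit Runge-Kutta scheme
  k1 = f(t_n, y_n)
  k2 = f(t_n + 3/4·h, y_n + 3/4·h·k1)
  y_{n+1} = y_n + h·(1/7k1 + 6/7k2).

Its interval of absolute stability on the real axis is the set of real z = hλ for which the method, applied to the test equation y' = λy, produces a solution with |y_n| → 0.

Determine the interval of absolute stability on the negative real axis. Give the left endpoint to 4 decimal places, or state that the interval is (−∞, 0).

Set f=λy, z=hλ:
  k1=λy_n ⇒ h·k1=z·y_n;  k2=λ(1+3/4z)y_n ⇒ h·k2=z(1+3/4z)y_n
  y_{n+1}/y_n = 1 + 1/7z + 6/7z(1+3/4z) = 1 + z + 9/14z²
  Hence R(z) = 1 + z + 9/14z².

Boundary: |R(x)|=1, x<0.
x=-1.14: |R|=0.6955
R=1: x+9/14x²=0 ⇒ x=−14/9=-1.5556; min R=1−1/(4·9/14)=0.6111>−1
Confirm numerically:
  x=-1.214: |R|=0.73344 <1
  x=-1.160: |R|=0.70503 <1
  x=-1.152: |R|=0.70114 <1
  x=-2.081: |R|=1.70293 >1
  x=-1.941: |R|=1.48095 >1
  x=-1.923: |R|=1.45424 >1
So |R|<1 on (-1.5556, 0).

(-1.5556, 0).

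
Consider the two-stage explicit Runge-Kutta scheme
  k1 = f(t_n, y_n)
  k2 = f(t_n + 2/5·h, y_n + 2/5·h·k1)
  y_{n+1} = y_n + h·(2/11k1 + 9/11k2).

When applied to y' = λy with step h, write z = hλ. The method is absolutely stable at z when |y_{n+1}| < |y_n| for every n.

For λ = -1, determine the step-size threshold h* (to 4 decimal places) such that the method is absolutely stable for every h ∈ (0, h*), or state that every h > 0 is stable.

With y'=λy (z=hλ):
  k1=λy_n ⇒ h·k1=z·y_n;  k2=λ(1+2/5z)y_n ⇒ h·k2=z(1+2/5z)y_n
  y_{n+1}/y_n = 1 + 2/11z + 9/11z(1+2/5z) = 1 + z + 18/55z²
  R(z) = 1 + z + 18/55z².

Solve |R(x)|<1 on ℝ⁻.
x=-1.42: |R|=0.2399
R=1: x+18/55x²=0 ⇒ x=−55/18=-3.0556; min R=1−1/(4·18/55)=0.2361>−1
Confirm numerically:
  x=-2.326: |R|=0.44464 <1
  x=-2.245: |R|=0.40446 <1
  x=-1.615: |R|=0.23860 <1
  x=-3.595: |R|=1.63468 >1
  x=-3.373: |R|=1.35042 >1
Stable set (-3.0556, 0).

(-3.0556,0); λ=-1 ⇒ h* = (55/18)/1 = 3.0556.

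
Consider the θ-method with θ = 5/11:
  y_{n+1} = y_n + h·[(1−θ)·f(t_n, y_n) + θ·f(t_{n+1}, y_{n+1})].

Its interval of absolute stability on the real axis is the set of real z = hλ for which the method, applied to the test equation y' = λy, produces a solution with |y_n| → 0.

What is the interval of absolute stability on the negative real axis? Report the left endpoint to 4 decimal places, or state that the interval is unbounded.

z∈(-22.0000,0).

On y'=λy, z=hλ:
  y_{n+1} = y_n + z·[6/11·y_n + 5/11·y_{n+1}] ⇒ (1 − 5/11z)y_{n+1} = (1 + 6/11z)y_n
  so R(z) = (1 + 6/11z)/(1 − 5/11z).

Need |R(x)|<1, x<0.
x=-1.57: |R|=0.0838
R=−1: 1+6/11x = −1+5/11x ⇒ -1/11x=2 ⇒ x=2/(-1/11)=-22.0000
Confirm numerically:
  x=-21.073: |R|=0.99203 <1
  x=-16.239: |R|=0.93751 <1
  x=-13.384: |R|=0.88943 <1
  x=-22.249: |R|=1.00204 >1
  x=-22.039: |R|=1.00032 >1
Interval (-22.0000, 0).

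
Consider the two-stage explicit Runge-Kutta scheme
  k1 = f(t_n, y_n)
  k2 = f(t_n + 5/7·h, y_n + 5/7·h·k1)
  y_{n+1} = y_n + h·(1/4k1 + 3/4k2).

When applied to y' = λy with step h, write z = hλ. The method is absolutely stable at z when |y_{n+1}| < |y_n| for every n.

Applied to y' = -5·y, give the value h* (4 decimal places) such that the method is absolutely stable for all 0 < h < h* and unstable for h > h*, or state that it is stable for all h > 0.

(-1.8667,0); λ=-5 ⇒ h* = (28/15)/5 = 0.3733.

With y'=λy (z=hλ):
  k1=λy_n ⇒ h·k1=z·y_n;  k2=λ(1+5/7z)y_n ⇒ h·k2=z(1+5/7z)y_n
  y_{n+1}/y_n = 1 + 1/4z + 3/4z(1+5/7z) = 1 + z + 15/28z²
  ⇒ R(z) = 1 + z + 15/28z².

Need |R(x)|<1, x<0.
x=-0.74: |R|=0.5534
R=1: x+15/28x²=0 ⇒ x=−28/15=-1.8667; min R=1−1/(4·15/28)=0.5333>−1
Confirm numerically:
  x=-1.785: |R|=0.92191 <1
  x=-1.691: |R|=0.84086 <1
  x=-1.486: |R|=0.69696 <1
  x=-1.421: |R|=0.66074 <1
  x=-2.273: |R|=1.49478 >1
  x=-2.248: |R|=1.45923 >1
So |R|<1 on (-1.8667, 0).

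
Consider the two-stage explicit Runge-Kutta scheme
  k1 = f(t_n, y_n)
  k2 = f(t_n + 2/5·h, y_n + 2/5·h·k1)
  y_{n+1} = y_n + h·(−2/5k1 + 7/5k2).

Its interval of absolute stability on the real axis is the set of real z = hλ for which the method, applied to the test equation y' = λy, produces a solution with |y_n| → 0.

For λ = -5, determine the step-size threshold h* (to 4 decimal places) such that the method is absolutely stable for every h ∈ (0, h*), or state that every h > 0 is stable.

(-1.7857,0); λ=-5 ⇒ h* = (25/14)/5 = 0.3571.

Test eqn y'=λy, z=hλ:
  k1=λy_n ⇒ h·k1=z·y_n;  k2=λ(1+2/5z)y_n ⇒ h·k2=z(1+2/5z)y_n
  y_{n+1}/y_n = 1 − 2/5z + 7/5z(1+2/5z) = 1 + z + 14/25z²
  so R(z) = 1 + z + 14/25z².

Boundary: |R(x)|=1, x<0.
x=-1.6: |R|=0.8336
R=1: x+14/25x²=0 ⇒ x=−25/14=-1.7857; min R=1−1/(4·14/25)=0.5536>−1
Confirm numerically:
  x=-1.711: |R|=0.92841 <1
  x=-0.976: |R|=0.55744 <1
  x=-0.924: |R|=0.55411 <1
  x=-2.342: |R|=1.72958 >1
  x=-2.089: |R|=1.35480 >1
  x=-2.029: |R|=1.27643 >1
Interval (-1.7857, 0).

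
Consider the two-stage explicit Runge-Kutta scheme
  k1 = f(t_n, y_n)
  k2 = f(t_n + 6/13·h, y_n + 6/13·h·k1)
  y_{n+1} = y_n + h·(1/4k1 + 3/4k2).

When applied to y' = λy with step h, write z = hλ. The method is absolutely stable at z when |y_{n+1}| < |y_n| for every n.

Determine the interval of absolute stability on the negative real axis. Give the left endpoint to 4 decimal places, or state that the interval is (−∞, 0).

(-2.8889, 0).

Test eqn y'=λy, z=hλ:
  k1=λy_n ⇒ h·k1=z·y_n;  k2=λ(1+6/13z)y_n ⇒ h·k2=z(1+6/13z)y_n
  y_{n+1}/y_n = 1 + 1/4z + 3/4z(1+6/13z) = 1 + z + 9/26z²
  Hence R(z) = 1 + z + 9/26z².

Need |R(x)|<1, x<0.
x=-0.41: |R|=0.6482
R=1: x+9/26x²=0 ⇒ x=−26/9=-2.8889; min R=1−1/(4·9/26)=0.2778>−1
Confirm numerically:
  x=-2.678: |R|=0.80451 <1
  x=-2.550: |R|=0.70087 <1
  x=-1.926: |R|=0.35805 <1
  x=-1.910: |R|=0.35280 <1
  x=-3.261: |R|=1.42004 >1
  x=-3.238: |R|=1.39130 >1
  x=-3.009: |R|=1.12510 >1
Interval (-2.8889, 0).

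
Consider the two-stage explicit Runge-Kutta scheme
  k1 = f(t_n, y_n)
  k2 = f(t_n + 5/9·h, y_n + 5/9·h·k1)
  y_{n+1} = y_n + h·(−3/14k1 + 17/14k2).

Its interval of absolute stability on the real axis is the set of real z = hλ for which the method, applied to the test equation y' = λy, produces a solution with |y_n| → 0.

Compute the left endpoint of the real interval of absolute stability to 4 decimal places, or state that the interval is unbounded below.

Set f=λy, z=hλ:
  k1=λy_n ⇒ h·k1=z·y_n;  k2=λ(1+5/9z)y_n ⇒ h·k2=z(1+5/9z)y_n
  y_{n+1}/y_n = 1 − 3/14z + 17/14z(1+5/9z) = 1 + z + 85/126z²
  so R(z) = 1 + z + 85/126z².

Solve |R(x)|<1 on ℝ⁻.
x=-1.69: |R|=1.2367
R=1: x+85/126x²=0 ⇒ x=−126/85=-1.4824; min R=1−1/(4·85/126)=0.6294>−1
Confirm numerically:
  x=-1.322: |R|=0.85699 <1
  x=-1.173: |R|=0.75521 <1
  x=-0.925: |R|=0.65221 <1
  x=-2.021: |R|=1.73438 >1
  x=-1.759: |R|=1.32828 >1
Stable set (-1.4824, 0).

left endpoint -1.4824.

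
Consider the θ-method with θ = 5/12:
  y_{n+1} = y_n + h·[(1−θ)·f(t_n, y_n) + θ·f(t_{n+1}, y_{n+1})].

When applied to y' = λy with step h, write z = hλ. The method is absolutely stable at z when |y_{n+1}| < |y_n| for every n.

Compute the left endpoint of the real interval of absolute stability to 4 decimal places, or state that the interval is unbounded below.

Test eqn y'=λy, z=hλ:
  y_{n+1} = y_n + z·[7/12·y_n + 5/12·y_{n+1}] ⇒ (1 − 5/12z)y_{n+1} = (1 + 7/12z)y_n
  ⇒ R(z) = (1 + 7/12z)/(1 − 5/12z).

Boundary: |R(x)|=1, x<0.
x=-1.68: |R|=0.0118
R=−1: 1+7/12x = −1+5/12x ⇒ -1/6x=2 ⇒ x=2/(-1/6)=-12.0000
Confirm numerically:
  x=-10.677: |R|=0.95953 <1
  x=-10.560: |R|=0.95556 <1
  x=-9.524: |R|=0.91694 <1
  x=-7.118: |R|=0.79483 <1
  x=-12.491: |R|=1.01319 >1
  x=-12.423: |R|=1.01141 >1
  x=-12.266: |R|=1.00725 >1
So |R|<1 on (-12.0000, 0).

z* = -12.0000.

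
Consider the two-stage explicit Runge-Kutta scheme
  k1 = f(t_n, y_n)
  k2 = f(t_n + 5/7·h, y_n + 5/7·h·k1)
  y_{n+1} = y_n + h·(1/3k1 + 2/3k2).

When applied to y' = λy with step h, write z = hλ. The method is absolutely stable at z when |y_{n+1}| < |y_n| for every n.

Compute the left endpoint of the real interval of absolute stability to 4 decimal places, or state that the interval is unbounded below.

z* = -2.1000.

On y'=λy, z=hλ:
  k1=λy_n ⇒ h·k1=z·y_n;  k2=λ(1+5/7z)y_n ⇒ h·k2=z(1+5/7z)y_n
  y_{n+1}/y_n = 1 + 1/3z + 2/3z(1+5/7z) = 1 + z + 10/21z²
  Hence R(z) = 1 + z + 10/21z².

Solve |R(x)|<1 on ℝ⁻.
x=-0.62: |R|=0.5630
R=1: x+10/21x²=0 ⇒ x=−21/10=-2.1000; min R=1−1/(4·10/21)=0.4750>−1
Confirm numerically:
  x=-1.987: |R|=0.89308 <1
  x=-1.770: |R|=0.72186 <1
  x=-1.730: |R|=0.69519 <1
  x=-1.007: |R|=0.47588 <1
  x=-2.696: |R|=1.76515 >1
  x=-2.576: |R|=1.58389 >1
  x=-2.173: |R|=1.07554 >1
Stable set (-2.1000, 0).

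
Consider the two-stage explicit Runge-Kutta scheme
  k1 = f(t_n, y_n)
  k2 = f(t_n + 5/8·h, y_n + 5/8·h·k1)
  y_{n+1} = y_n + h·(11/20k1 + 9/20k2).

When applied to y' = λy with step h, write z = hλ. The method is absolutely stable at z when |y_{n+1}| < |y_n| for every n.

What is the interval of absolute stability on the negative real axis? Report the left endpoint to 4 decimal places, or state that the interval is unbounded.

Set f=λy, z=hλ:
  k1=λy_n ⇒ h·k1=z·y_n;  k2=λ(1+5/8z)y_n ⇒ h·k2=z(1+5/8z)y_n
  y_{n+1}/y_n = 1 + 11/20z + 9/20z(1+5/8z) = 1 + z + 9/32z²
  ⇒ R(z) = 1 + z + 9/32z².

Find x<0 with |R(x)|<1.
x=-0.48: |R|=0.5848
R=1: x+9/32x²=0 ⇒ x=−32/9=-3.5556; min R=1−1/(4·9/32)=0.1111>−1
Confirm numerically:
  x=-2.828: |R|=0.42132 <1
  x=-2.132: |R|=0.14640 <1
  x=-1.583: |R|=0.12178 <1
  x=-4.072: |R|=1.59146 >1
  x=-3.917: |R|=1.39819 >1
  x=-3.663: |R|=1.11069 >1
Stable set (-3.5556, 0).

(-3.5556, 0).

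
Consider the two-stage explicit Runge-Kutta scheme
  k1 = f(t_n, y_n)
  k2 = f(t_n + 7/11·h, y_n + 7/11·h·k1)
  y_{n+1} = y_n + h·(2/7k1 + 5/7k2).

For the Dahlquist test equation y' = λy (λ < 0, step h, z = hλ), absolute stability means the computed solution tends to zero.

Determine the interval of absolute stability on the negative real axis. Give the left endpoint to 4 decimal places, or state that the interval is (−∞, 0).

Set f=λy, z=hλ:
  k1=λy_n ⇒ h·k1=z·y_n;  k2=λ(1+7/11z)y_n ⇒ h·k2=z(1+7/11z)y_n
  y_{n+1}/y_n = 1 + 2/7z + 5/7z(1+7/11z) = 1 + z + 5/11z²
  R(z) = 1 + z + 5/11z².

Need |R(x)|<1, x<0.
x=-1.16: |R|=0.4516
R=1: x+5/11x²=0 ⇒ x=−11/5=-2.2000; min R=1−1/(4·5/11)=0.4500>−1
Confirm numerically:
  x=-1.940: |R|=0.77073 <1
  x=-1.689: |R|=0.60769 <1
  x=-1.619: |R|=0.57244 <1
  x=-1.252: |R|=0.46050 <1
  x=-2.440: |R|=1.26618 >1
  x=-2.281: |R|=1.08398 >1
  x=-2.242: |R|=1.04280 >1
Interval (-2.2000, 0).

z∈(-2.2000,0).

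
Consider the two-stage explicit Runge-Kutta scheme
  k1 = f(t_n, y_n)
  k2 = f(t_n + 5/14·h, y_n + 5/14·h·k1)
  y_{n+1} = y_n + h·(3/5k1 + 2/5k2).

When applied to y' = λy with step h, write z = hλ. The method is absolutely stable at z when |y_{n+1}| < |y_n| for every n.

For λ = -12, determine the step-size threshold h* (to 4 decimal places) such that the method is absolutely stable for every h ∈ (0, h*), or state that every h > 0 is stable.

On y'=λy, z=hλ:
  k1=λy_n ⇒ h·k1=z·y_n;  k2=λ(1+5/14z)y_n ⇒ h·k2=z(1+5/14z)y_n
  y_{n+1}/y_n = 1 + 3/5z + 2/5z(1+5/14z) = 1 + z + 1/7z²
  ⇒ R(z) = 1 + z + 1/7z².

Solve |R(x)|<1 on ℝ⁻.
x=-1.12: |R|=0.0592
R=1: x+1/7x²=0 ⇒ x=−7=-7.0000; min R=1−1/(4·1/7)=-0.7500>−1
Confirm numerically:
  x=-6.933: |R|=0.93364 <1
  x=-4.850: |R|=0.48964 <1
  x=-4.794: |R|=0.51079 <1
  x=-3.555: |R|=0.74957 <1
  x=-7.317: |R|=1.33136 >1
  x=-7.252: |R|=1.26107 >1
Stable set (-7.0000, 0).

(-7.0000,0); λ=-12 ⇒ h* = (7)/12 = 0.5833.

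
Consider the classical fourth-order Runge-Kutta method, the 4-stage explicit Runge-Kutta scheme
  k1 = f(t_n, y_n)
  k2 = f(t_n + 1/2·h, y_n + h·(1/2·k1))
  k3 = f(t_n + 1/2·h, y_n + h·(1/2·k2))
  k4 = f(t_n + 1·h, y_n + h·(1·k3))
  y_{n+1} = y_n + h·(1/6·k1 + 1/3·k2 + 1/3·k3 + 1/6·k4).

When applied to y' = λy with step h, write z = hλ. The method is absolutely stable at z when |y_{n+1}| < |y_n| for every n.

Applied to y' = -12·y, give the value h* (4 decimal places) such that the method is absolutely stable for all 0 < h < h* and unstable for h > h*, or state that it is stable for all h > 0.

(-2.7853,0); λ=-12 ⇒ h* = 0.2321.

With y'=λy (z=hλ):
  order 4, 4-stage ⇒ R(z)=1+z+z^2/2+z^3/6+z^4/24
  (e.g. R(-0.43)=0.65062, |R|=0.65062)

Solve |R(x)|<1 on ℝ⁻.
x=-0.43: |R|=0.6506
|R(-2.84)|=1.0857 |R(-2.25)|=0.4507 |R(-0.62)|=0.5386
Bisect:
  x_lo=-3.3148 |R|=2.1393  x_hi=-0.1991 |R|=0.8195
  mid=-1.75696 |R|=0.27961 →hi
  mid=-2.53589 |R|=0.68463 →hi
  mid=-2.92535 |R|=1.23253 →lo
  mid=-2.73062 |R|=0.92065 →hi
  mid=-2.82798 |R|=1.06629 →lo
  mid=-2.77930 |R|=0.99100 →hi
  mid=-2.80364 |R|=1.02802 →lo
  mid=-2.79147 |R|=1.00935 →lo
  mid=-2.78539 |R|=1.00014 →lo
  ...
  [-2.78539,-2.78520] ⇒ x*=-2.7853
Interval (-2.7853, 0).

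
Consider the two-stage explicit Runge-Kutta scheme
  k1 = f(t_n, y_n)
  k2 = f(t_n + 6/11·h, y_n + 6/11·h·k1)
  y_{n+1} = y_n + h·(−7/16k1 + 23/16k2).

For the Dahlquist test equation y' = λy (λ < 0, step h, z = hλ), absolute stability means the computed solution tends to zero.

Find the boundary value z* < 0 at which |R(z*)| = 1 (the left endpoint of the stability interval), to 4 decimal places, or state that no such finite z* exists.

z* = -1.2754.

Test eqn y'=λy, z=hλ:
  k1=λy_n ⇒ h·k1=z·y_n;  k2=λ(1+6/11z)y_n ⇒ h·k2=z(1+6/11z)y_n
  y_{n+1}/y_n = 1 − 7/16z + 23/16z(1+6/11z) = 1 + z + 69/88z²
  so R(z) = 1 + z + 69/88z².

Need |R(x)|<1, x<0.
x=-0.64: |R|=0.6812
R=1: x+69/88x²=0 ⇒ x=−88/69=-1.2754; min R=1−1/(4·69/88)=0.6812>−1
Confirm numerically:
  x=-1.180: |R|=0.91177 <1
  x=-1.039: |R|=0.80744 <1
  x=-0.675: |R|=0.68225 <1
  x=-1.718: |R|=1.59626 >1
  x=-1.696: |R|=1.55937 >1
Interval (-1.2754, 0).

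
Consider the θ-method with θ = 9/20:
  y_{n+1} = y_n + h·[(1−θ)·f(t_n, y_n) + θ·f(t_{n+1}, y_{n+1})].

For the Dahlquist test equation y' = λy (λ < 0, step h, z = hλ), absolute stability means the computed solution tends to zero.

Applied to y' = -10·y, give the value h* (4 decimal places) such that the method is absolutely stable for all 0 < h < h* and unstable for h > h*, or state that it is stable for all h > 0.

(-20.0000,0); λ=-10 ⇒ h* = (20)/10 = 2.0000.

On y'=λy, z=hλ:
  y_{n+1} = y_n + z·[11/20·y_n + 9/20·y_{n+1}] ⇒ (1 − 9/20z)y_{n+1} = (1 + 11/20z)y_n
  R(z) = (1 + 11/20z)/(1 − 9/20z).

Solve |R(x)|<1 on ℝ⁻.
x=-0.83: |R|=0.3957
R=−1: 1+11/20x = −1+9/20x ⇒ -1/10x=2 ⇒ x=2/(-1/10)=-20.0000
Confirm numerically:
  x=-17.702: |R|=0.97437 <1
  x=-16.453: |R|=0.95779 <1
  x=-14.683: |R|=0.93011 <1
  x=-20.307: |R|=1.00303 >1
  x=-20.158: |R|=1.00157 >1
  x=-20.084: |R|=1.00084 >1
Stable set (-20.0000, 0).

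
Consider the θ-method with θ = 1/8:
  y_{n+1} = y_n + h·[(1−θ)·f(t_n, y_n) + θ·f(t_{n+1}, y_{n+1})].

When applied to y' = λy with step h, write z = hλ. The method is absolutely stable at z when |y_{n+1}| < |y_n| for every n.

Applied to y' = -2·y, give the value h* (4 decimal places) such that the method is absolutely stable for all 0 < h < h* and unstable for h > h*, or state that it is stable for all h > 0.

(-2.6667,0); λ=-2 ⇒ h* = (8/3)/2 = 1.3333.

Set f=λy, z=hλ:
  y_{n+1} = y_n + z·[7/8·y_n + 1/8·y_{n+1}] ⇒ (1 − 1/8z)y_{n+1} = (1 + 7/8z)y_n
  so R(z) = (1 + 7/8z)/(1 − 1/8z).

Boundary: |R(x)|=1, x<0.
x=-0.72: |R|=0.3394
R=−1: 1+7/8x = −1+1/8x ⇒ -3/4x=2 ⇒ x=2/(-3/4)=-2.6667
Confirm numerically:
  x=-2.081: |R|=0.65142 <1
  x=-2.056: |R|=0.63564 <1
  x=-1.691: |R|=0.39593 <1
  x=-1.563: |R|=0.30754 <1
  x=-3.010: |R|=1.18710 >1
  x=-2.953: |R|=1.15685 >1
  x=-2.738: |R|=1.03986 >1
Stable set (-2.6667, 0).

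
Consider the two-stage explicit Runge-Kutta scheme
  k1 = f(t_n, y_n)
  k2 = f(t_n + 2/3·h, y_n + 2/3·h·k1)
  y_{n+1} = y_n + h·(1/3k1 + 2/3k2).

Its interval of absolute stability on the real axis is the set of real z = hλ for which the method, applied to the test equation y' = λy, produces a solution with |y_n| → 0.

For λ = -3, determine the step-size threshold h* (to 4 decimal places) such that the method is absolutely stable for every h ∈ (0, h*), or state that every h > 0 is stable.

(-2.2500,0); λ=-3 ⇒ h* = (9/4)/3 = 0.7500.

On y'=λy, z=hλ:
  k1=λy_n ⇒ h·k1=z·y_n;  k2=λ(1+2/3z)y_n ⇒ h·k2=z(1+2/3z)y_n
  y_{n+1}/y_n = 1 + 1/3z + 2/3z(1+2/3z) = 1 + z + 4/9z²
  Hence R(z) = 1 + z + 4/9z².

Boundary: |R(x)|=1, x<0.
x=-0.49: |R|=0.6167
R=1: x+4/9x²=0 ⇒ x=−9/4=-2.2500; min R=1−1/(4·4/9)=0.4375>−1
Confirm numerically:
  x=-1.599: |R|=0.53736 <1
  x=-1.598: |R|=0.53694 <1
  x=-1.289: |R|=0.44945 <1
  x=-2.375: |R|=1.13194 >1
  x=-2.324: |R|=1.07643 >1
So |R|<1 on (-2.2500, 0).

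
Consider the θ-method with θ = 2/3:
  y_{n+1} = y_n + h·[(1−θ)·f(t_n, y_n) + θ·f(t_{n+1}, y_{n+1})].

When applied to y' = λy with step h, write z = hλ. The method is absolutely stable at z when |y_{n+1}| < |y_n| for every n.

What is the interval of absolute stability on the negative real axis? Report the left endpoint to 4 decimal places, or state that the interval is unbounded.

interval (−∞, 0).

On y'=λy, z=hλ:
  y_{n+1} = y_n + z·[1/3·y_n + 2/3·y_{n+1}] ⇒ (1 − 2/3z)y_{n+1} = (1 + 1/3z)y_n
  R(z) = (1 + 1/3z)/(1 − 2/3z).

Boundary: |R(x)|=1, x<0.
x=-0.78: |R|=0.4868
x=-2: |R|=0.1429
x=-10: |R|=0.3043
x=-100: |R|=0.4778
θ=2/3≥1/2 ⇒ |1+1/3x|<|1−2/3x| ∀x<0 ⇒ unbounded interval.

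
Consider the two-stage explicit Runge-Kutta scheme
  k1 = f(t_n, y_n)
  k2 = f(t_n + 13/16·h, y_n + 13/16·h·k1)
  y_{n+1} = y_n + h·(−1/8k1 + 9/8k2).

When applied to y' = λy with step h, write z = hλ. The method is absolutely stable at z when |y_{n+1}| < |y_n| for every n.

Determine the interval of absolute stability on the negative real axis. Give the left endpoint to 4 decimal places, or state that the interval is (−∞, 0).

(-1.0940, 0).

Set f=λy, z=hλ:
  k1=λy_n ⇒ h·k1=z·y_n;  k2=λ(1+13/16z)y_n ⇒ h·k2=z(1+13/16z)y_n
  y_{n+1}/y_n = 1 − 1/8z + 9/8z(1+13/16z) = 1 + z + 117/128z²
  Hence R(z) = 1 + z + 117/128z².

Need |R(x)|<1, x<0.
x=-1.63: |R|=1.7986
R=1: x+117/128x²=0 ⇒ x=−128/117=-1.0940; min R=1−1/(4·117/128)=0.7265>−1
Confirm numerically:
  x=-0.879: |R|=0.82724 <1
  x=-0.866: |R|=0.81951 <1
  x=-0.814: |R|=0.79165 <1
  x=-1.691: |R|=1.92274 >1
  x=-1.471: |R|=1.50689 >1
  x=-1.446: |R|=1.46523 >1
So |R|<1 on (-1.0940, 0).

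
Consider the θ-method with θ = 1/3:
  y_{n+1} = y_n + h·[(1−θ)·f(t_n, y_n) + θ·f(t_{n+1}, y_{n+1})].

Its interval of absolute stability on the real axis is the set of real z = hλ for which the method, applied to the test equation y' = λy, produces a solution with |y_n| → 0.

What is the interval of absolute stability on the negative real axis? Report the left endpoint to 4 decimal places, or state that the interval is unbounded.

z∈(-6.0000,0).

On y'=λy, z=hλ:
  y_{n+1} = y_n + z·[2/3·y_n + 1/3·y_{n+1}] ⇒ (1 − 1/3z)y_{n+1} = (1 + 2/3z)y_n
  ⇒ R(z) = (1 + 2/3z)/(1 − 1/3z).

Need |R(x)|<1, x<0.
x=-0.61: |R|=0.4931
R=−1: 1+2/3x = −1+1/3x ⇒ -1/3x=2 ⇒ x=2/(-1/3)=-6.0000
Confirm numerically:
  x=-5.514: |R|=0.94292 <1
  x=-3.720: |R|=0.66071 <1
  x=-2.840: |R|=0.45890 <1
  x=-6.266: |R|=1.02871 >1
  x=-6.112: |R|=1.01229 >1
Stable set (-6.0000, 0).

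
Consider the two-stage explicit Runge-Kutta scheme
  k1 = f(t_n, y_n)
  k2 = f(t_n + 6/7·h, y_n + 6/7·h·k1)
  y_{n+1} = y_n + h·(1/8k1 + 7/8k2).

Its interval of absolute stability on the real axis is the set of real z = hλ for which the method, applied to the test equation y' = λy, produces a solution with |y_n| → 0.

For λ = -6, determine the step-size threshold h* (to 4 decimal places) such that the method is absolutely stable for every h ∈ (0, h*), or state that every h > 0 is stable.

With y'=λy (z=hλ):
  k1=λy_n ⇒ h·k1=z·y_n;  k2=λ(1+6/7z)y_n ⇒ h·k2=z(1+6/7z)y_n
  y_{n+1}/y_n = 1 + 1/8z + 7/8z(1+6/7z) = 1 + z + 3/4z²
  ⇒ R(z) = 1 + z + 3/4z².

Need |R(x)|<1, x<0.
x=-1.44: |R|=1.1152
R=1: x+3/4x²=0 ⇒ x=−4/3=-1.3333; min R=1−1/(4·3/4)=0.6667>−1
Confirm numerically:
  x=-1.240: |R|=0.91320 <1
  x=-1.087: |R|=0.79918 <1
  x=-0.561: |R|=0.67504 <1
  x=-1.566: |R|=1.27327 >1
  x=-1.445: |R|=1.12102 >1
Stable set (-1.3333, 0).

(-1.3333,0); λ=-6 ⇒ h* = (4/3)/6 = 0.2222.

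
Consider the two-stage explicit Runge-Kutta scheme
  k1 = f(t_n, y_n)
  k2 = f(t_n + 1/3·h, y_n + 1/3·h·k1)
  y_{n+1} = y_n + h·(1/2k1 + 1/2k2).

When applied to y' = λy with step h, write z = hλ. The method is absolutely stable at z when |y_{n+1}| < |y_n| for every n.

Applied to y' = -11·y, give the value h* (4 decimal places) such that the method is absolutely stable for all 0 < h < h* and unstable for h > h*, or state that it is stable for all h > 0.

(-6.0000,0); λ=-11 ⇒ h* = (6)/11 = 0.5455.

With y'=λy (z=hλ):
  k1=λy_n ⇒ h·k1=z·y_n;  k2=λ(1+1/3z)y_n ⇒ h·k2=z(1+1/3z)y_n
  y_{n+1}/y_n = 1 + 1/2z + 1/2z(1+1/3z) = 1 + z + 1/6z²
  Hence R(z) = 1 + z + 1/6z².

Find x<0 with |R(x)|<1.
x=-1.01: |R|=0.1600
R=1: x+1/6x²=0 ⇒ x=−6=-6.0000; min R=1−1/(4·1/6)=-0.5000>−1
Confirm numerically:
  x=-5.666: |R|=0.68459 <1
  x=-5.004: |R|=0.16934 <1
  x=-4.037: |R|=0.32077 <1
  x=-2.709: |R|=0.48589 <1
  x=-6.414: |R|=1.44257 >1
  x=-6.264: |R|=1.27562 >1
  x=-6.037: |R|=1.03723 >1
So |R|<1 on (-6.0000, 0).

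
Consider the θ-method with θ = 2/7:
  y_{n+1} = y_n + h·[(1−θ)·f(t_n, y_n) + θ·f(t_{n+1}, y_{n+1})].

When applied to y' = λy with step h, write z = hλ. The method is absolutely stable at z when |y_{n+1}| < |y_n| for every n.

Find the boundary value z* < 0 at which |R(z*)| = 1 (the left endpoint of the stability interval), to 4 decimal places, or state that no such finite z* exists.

left endpoint -4.6667.

Test eqn y'=λy, z=hλ:
  y_{n+1} = y_n + z·[5/7·y_n + 2/7·y_{n+1}] ⇒ (1 − 2/7z)y_{n+1} = (1 + 5/7z)y_n
  R(z) = (1 + 5/7z)/(1 − 2/7z).

Find x<0 with |R(x)|<1.
x=-0.91: |R|=0.2778
R=−1: 1+5/7x = −1+2/7x ⇒ -3/7x=2 ⇒ x=2/(-3/7)=-4.6667
Confirm numerically:
  x=-3.905: |R|=0.84571 <1
  x=-2.874: |R|=0.57813 <1
  x=-2.437: |R|=0.43667 <1
  x=-1.963: |R|=0.25764 <1
  x=-4.989: |R|=1.05696 >1
  x=-4.867: |R|=1.03591 >1
Stable set (-4.6667, 0).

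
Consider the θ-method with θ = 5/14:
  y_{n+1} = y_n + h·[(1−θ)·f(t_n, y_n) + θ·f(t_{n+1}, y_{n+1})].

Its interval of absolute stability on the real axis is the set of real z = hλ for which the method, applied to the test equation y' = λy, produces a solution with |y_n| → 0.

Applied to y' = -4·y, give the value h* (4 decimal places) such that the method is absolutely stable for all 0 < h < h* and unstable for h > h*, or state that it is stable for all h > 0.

With y'=λy (z=hλ):
  y_{n+1} = y_n + z·[9/14·y_n + 5/14·y_{n+1}] ⇒ (1 − 5/14z)y_{n+1} = (1 + 9/14z)y_n
  ⇒ R(z) = (1 + 9/14z)/(1 − 5/14z).

Need |R(x)|<1, x<0.
x=-0.52: |R|=0.5614
R=−1: 1+9/14x = −1+5/14x ⇒ -2/7x=2 ⇒ x=2/(-2/7)=-7.0000
Confirm numerically:
  x=-4.122: |R|=0.66738 <1
  x=-3.849: |R|=0.62088 <1
  x=-3.278: |R|=0.51010 <1
  x=-7.563: |R|=1.04346 >1
  x=-7.124: |R|=1.01000 >1
  x=-7.070: |R|=1.00567 >1
Stable set (-7.0000, 0).

(-7.0000,0); λ=-4 ⇒ h* = (7)/4 = 1.7500.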